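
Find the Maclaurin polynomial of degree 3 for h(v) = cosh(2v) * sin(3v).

Take the Cauchy product of the two expansions.
[v^0] = 0;  [v^1] = 3;  [v^2] = 0;  [v^3] = 3/2.

3*v^3/2 + 3*v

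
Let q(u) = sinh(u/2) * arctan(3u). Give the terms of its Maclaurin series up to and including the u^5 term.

-71*u^4/16 + 3*u^2/2

Write out both Maclaurin series and multiply, keeping only the needed powers.
q(0) = 0
q′(0) = 0
q′′(0) = 3
q′′′(0) = 0
q^(4)(0) = -213/2
q^(5)(0) = 0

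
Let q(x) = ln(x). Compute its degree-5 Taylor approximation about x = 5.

q(5) = ln(5)
q′(5) = 1/5
q′′(5) = -1/25
q′′′(5) = 2/125
q^(4)(5) = -6/625
q^(5)(5) = 24/3125

(x - 5)^5/15625 - (x - 5)^4/2500 + (x - 5)^3/375 - (x - 5)^2/50 + (x - 5)/5 + ln(5)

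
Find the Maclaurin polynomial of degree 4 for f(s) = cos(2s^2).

1 - 2*s^4

[s^0] = 1;  [s^1] = 0;  [s^2] = 0;  [s^3] = 0;  [s^4] = -2.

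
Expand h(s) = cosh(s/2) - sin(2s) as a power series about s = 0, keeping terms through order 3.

Add the two expansions coefficient-wise.
h(0) = 1
h′(0) = -2
h′′(0) = 1/4
h′′′(0) = 8

4*s^3/3 + s^2/8 - 2*s + 1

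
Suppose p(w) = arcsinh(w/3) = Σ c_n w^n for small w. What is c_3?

[w^0] = 0;  [w^1] = 1/3;  [w^2] = 0;  [w^3] = -1/162.
So c_3 = p′′′(0)/3! = -1/162.

-1/162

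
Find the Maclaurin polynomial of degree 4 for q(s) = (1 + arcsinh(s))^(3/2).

Substitute the inner expansion into the outer series and collect powers.
[s^0] = 1;  [s^1] = 3/2;  [s^2] = 3/8;  [s^3] = -5/16;  [s^4] = -13/128.

-13*s^4/128 - 5*s^3/16 + 3*s^2/8 + 3*s/2 + 1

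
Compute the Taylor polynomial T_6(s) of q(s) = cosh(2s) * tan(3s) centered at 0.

Expand each factor separately, then convolve coefficients.
[s^0] = 0;  [s^1] = 3;  [s^2] = 0;  [s^3] = 15;  [s^4] = 0;  [s^5] = 262/5;  [s^6] = 0.

262*s^5/5 + 15*s^3 + 3*s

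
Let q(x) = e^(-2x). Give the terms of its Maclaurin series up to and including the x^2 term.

q(0) = 1
q′(0) = -2
q′′(0) = 4

2*x^2 - 2*x + 1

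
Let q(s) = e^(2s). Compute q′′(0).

The coefficient of s^2 in the expansion is 2, so q′′(0) = 2! * (2) = 4.

4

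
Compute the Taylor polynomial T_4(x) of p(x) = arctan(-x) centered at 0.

[x^0] = 0;  [x^1] = -1;  [x^2] = 0;  [x^3] = 1/3;  [x^4] = 0.

x^3/3 - x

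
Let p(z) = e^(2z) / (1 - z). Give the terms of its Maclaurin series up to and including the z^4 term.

7*z^4 + 19*z^3/3 + 5*z^2 + 3*z + 1

Multiply the numerator's expansion by the denominator's geometric series.
p(0) = 1
p′(0) = 3
p′′(0) = 10
p′′′(0) = 38
p^(4)(0) = 168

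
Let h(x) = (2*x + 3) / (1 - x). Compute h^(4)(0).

120

Distribute the polynomial across the series and collect like powers.
The coefficient of x^4 in the expansion is 5, so h^(4)(0) = 4! * (5) = 120.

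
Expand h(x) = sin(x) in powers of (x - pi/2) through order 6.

h(pi/2) = 1
h′(pi/2) = 0
h′′(pi/2) = -1
h′′′(pi/2) = 0
h^(4)(pi/2) = 1
h^(5)(pi/2) = 0
h^(6)(pi/2) = -1
The Taylor polynomial is Σ h^(k)(pi/2)/k! · (x - pi/2)^k.

-(x - pi/2)^6/720 + (x - pi/2)^4/24 - (x - pi/2)^2/2 + 1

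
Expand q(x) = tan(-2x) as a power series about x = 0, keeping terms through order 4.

Apply the Taylor formula c_k = f^(k)(a)/k!.
[x^0] = 0;  [x^1] = -2;  [x^2] = 0;  [x^3] = -8/3;  [x^4] = 0.

-8*x^3/3 - 2*x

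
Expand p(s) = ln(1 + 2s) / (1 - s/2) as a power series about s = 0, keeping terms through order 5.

Multiply the two series term by term and collect like powers.

593*s^5/120 - 35*s^4/12 + 13*s^3/6 - s^2 + 2*s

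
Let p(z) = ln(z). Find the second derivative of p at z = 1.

-1

From the series, [(z - 1)^2] p = -1/2; multiply by 2! = 2 to get -1.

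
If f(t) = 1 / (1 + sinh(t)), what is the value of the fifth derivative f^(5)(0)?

-181

Use the geometric series for the reciprocal, then substitute.
The coefficient of t^5 in the expansion is -181/120, so f^(5)(0) = 5! * (-181/120) = -181.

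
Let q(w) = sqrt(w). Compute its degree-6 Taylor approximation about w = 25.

-21*(w - 25)^6/50000000000 + 7*(w - 25)^5/500000000 - (w - 25)^4/2000000 + (w - 25)^3/50000 - (w - 25)^2/1000 + (w - 25)/10 + 5

q(25) = 5
q′(25) = 1/10
q′′(25) = -1/500
q′′′(25) = 3/25000
q^(4)(25) = -3/250000
q^(5)(25) = 21/12500000
q^(6)(25) = -189/625000000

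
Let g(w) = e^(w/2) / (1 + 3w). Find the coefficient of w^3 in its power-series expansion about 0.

-1097/48

Multiply the two series term by term and collect like powers.
g(0) = 1
g′(0) = -5/2
g′′(0) = 61/4
g′′′(0) = -1097/8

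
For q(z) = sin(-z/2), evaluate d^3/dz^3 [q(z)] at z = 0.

1/8

The coefficient of z^3 in the expansion is 1/48, so q′′′(0) = 3! * (1/48) = 1/8.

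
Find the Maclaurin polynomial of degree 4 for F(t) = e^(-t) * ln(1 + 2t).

Multiply the two series term by term and collect like powers.
[t^0] = 0;  [t^1] = 2;  [t^2] = -4;  [t^3] = 17/3;  [t^4] = -8.

-8*t^4 + 17*t^3/3 - 4*t^2 + 2*t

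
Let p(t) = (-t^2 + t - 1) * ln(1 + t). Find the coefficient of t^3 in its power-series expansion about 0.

-11/6

Multiply each power in the prefactor through the base expansion.
p(0) = 0
p′(0) = -1
p′′(0) = 3
p′′′(0) = -11
So c_3 = p′′′(0)/3! = -11/6.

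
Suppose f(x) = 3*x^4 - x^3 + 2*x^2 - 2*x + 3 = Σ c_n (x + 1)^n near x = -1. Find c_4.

3

Use the known series and substitute for the argument.
f(-1) = 11
f′(-1) = -21
f′′(-1) = 46
f′′′(-1) = -78
f^(4)(-1) = 72
The Taylor polynomial is Σ f^(k)(-1)/k! · (x + 1)^k.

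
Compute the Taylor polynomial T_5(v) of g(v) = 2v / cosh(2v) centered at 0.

20*v^5/3 - 4*v^3 + 2*v

Write the quotient as an unknown series and match coefficients against numerator = denominator · series.
g(0) = 0
g′(0) = 2
g′′(0) = 0
g′′′(0) = -24
g^(4)(0) = 0
g^(5)(0) = 800
Dividing each by k! gives the coefficients c_0, ..., c_5.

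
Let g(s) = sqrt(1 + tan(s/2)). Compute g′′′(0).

11/64

Substitute the inner expansion into the outer series and collect powers.
The coefficient of s^3 in the expansion is 11/384, so g′′′(0) = 3! * (11/384) = 11/64.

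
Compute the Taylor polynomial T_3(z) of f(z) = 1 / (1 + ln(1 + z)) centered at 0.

-7*z^3/3 + 3*z^2/2 - z + 1

Expand as Σ (-1)^k u^k with u equal to the inner function's series.
[z^0] = 1;  [z^1] = -1;  [z^2] = 3/2;  [z^3] = -7/3.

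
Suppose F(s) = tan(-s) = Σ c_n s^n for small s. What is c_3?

Compute the successive derivatives at the expansion point and divide by k!.
[s^0] = 0;  [s^1] = -1;  [s^2] = 0;  [s^3] = -1/3.
So c_3 = F′′′(0)/3! = -1/3.

-1/3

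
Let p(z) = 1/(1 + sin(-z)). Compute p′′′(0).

Let u equal the inner series; expand the outer function in u and truncate.
The coefficient of z^3 in the expansion is 5/6, so p′′′(0) = 3! * (5/6) = 5.

5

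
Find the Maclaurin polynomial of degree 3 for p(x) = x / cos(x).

x^3/2 + x

Divide the numerator series by the denominator series (power-series long division).
p(0) = 0
p′(0) = 1
p′′(0) = 0
p′′′(0) = 3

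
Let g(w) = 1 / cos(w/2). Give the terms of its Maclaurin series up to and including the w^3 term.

w^2/8 + 1

Invert the denominator's series and multiply.
g(0) = 1
g′(0) = 0
g′′(0) = 1/4
g′′′(0) = 0
Then c_k = g^(k)(0)/k! gives each Taylor coefficient.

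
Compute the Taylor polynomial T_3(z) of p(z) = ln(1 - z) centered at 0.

-z^3/3 - z^2/2 - z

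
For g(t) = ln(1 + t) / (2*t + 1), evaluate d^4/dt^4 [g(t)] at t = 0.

-262

Expand 1/(denominator) as a geometric series and multiply by the numerator's series.
The coefficient of t^4 in the expansion is -131/12, so g^(4)(0) = 4! * (-131/12) = -262.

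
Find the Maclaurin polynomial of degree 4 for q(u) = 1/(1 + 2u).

16*u^4 - 8*u^3 + 4*u^2 - 2*u + 1

Compute the successive derivatives at the expansion point and divide by k!.
[u^0] = 1;  [u^1] = -2;  [u^2] = 4;  [u^3] = -8;  [u^4] = 16.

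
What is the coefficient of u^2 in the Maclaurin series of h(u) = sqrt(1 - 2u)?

h(0) = 1
h′(0) = -1
h′′(0) = -1

-1/2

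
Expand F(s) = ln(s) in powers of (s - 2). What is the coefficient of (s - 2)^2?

-1/8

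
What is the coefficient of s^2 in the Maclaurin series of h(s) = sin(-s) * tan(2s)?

Multiply the two series term by term and collect like powers.
[s^0] = 0;  [s^1] = 0;  [s^2] = -2.

-2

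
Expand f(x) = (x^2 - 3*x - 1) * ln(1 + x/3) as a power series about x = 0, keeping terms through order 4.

Multiply each power in the prefactor through the base expansion.

-29*x^4/324 + 79*x^3/162 - 17*x^2/18 - x/3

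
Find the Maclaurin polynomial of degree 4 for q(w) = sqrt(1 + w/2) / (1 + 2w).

28379*w^4/2048 - 887*w^3/128 + 111*w^2/32 - 7*w/4 + 1

Write out both Maclaurin series and multiply, keeping only the needed powers.
q(0) = 1
q′(0) = -7/4
q′′(0) = 111/16
q′′′(0) = -2661/64
q^(4)(0) = 85137/256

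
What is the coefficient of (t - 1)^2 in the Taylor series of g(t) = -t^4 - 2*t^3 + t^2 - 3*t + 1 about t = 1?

-11

g(1) = -4
g′(1) = -11
g′′(1) = -22
Dividing each by k! gives the coefficients c_0, ..., c_2.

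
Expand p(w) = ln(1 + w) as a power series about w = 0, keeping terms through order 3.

p(0) = 0
p′(0) = 1
p′′(0) = -1
p′′′(0) = 2
Then c_k = p^(k)(0)/k! gives each Taylor coefficient.

w^3/3 - w^2/2 + w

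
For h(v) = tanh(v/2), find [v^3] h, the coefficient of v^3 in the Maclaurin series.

Apply the Taylor formula c_k = f^(k)(a)/k!.

-1/24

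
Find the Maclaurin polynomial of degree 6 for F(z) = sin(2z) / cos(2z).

64*z^5/15 + 8*z^3/3 + 2*z

Invert the denominator's series and multiply.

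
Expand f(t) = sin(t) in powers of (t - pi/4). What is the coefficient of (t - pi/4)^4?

sqrt(2)/48

Differentiate repeatedly and evaluate at the center.
f(pi/4) = sqrt(2)/2
f′(pi/4) = sqrt(2)/2
f′′(pi/4) = -sqrt(2)/2
f′′′(pi/4) = -sqrt(2)/2
f^(4)(pi/4) = sqrt(2)/2
So c_4 = f^(4)(pi/4)/4! = sqrt(2)/48.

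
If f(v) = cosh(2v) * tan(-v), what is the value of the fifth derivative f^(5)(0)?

Expand each factor separately, then convolve coefficients.
The coefficient of v^5 in the expansion is -22/15, so f^(5)(0) = 5! * (-22/15) = -176.

-176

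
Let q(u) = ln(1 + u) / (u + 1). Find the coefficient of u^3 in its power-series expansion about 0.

11/6

Expand 1/(denominator) as a geometric series and multiply by the numerator's series.
[u^0] = 0;  [u^1] = 1;  [u^2] = -3/2;  [u^3] = 11/6.
So c_3 = q′′′(0)/3! = 11/6.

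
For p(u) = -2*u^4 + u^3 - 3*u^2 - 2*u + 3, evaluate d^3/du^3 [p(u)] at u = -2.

Use the known series and substitute for the argument.
The coefficient of (u + 2)^3 in the expansion is 17, so p′′′(-2) = 3! * (17) = 102.

102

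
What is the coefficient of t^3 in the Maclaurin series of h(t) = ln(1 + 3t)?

Use the known series and substitute for the argument.
[t^0] = 0;  [t^1] = 3;  [t^2] = -9/2;  [t^3] = 9.

9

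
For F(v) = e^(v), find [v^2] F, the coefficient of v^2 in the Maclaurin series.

1/2

F(0) = 1
F′(0) = 1
F′′(0) = 1
So c_2 = F′′(0)/2! = 1/2.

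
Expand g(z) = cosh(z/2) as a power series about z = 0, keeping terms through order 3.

Apply the Taylor formula c_k = f^(k)(a)/k!.
g(0) = 1
g′(0) = 0
g′′(0) = 1/4
g′′′(0) = 0
Dividing each by k! gives the coefficients c_0, ..., c_3.

z^2/8 + 1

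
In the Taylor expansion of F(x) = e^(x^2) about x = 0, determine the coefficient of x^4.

F(0) = 1
F′(0) = 0
F′′(0) = 2
F′′′(0) = 0
F^(4)(0) = 12

1/2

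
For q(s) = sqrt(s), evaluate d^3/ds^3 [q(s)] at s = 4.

The coefficient of (s - 4)^3 in the expansion is 1/512, so q′′′(4) = 3! * (1/512) = 3/256.

3/256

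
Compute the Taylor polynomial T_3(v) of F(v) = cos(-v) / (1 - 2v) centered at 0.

Take the Cauchy product of the two expansions.
[v^0] = 1;  [v^1] = 2;  [v^2] = 7/2;  [v^3] = 7.

7*v^3 + 7*v^2/2 + 2*v + 1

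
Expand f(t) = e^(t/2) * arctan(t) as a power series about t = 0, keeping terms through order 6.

215*t^6/2304 + 103*t^5/640 - 7*t^4/48 - 5*t^3/24 + t^2/2 + t

Write out both Maclaurin series and multiply, keeping only the needed powers.
f(0) = 0
f′(0) = 1
f′′(0) = 1
f′′′(0) = -5/4
f^(4)(0) = -7/2
f^(5)(0) = 309/16
f^(6)(0) = 1075/16
Dividing each by k! gives the coefficients c_0, ..., c_6.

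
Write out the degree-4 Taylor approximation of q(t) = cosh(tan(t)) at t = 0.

3*t^4/8 + t^2/2 + 1

Let u equal the inner series; expand the outer function in u and truncate.
q(0) = 1
q′(0) = 0
q′′(0) = 1
q′′′(0) = 0
q^(4)(0) = 9
Dividing each by k! gives the coefficients c_0, ..., c_4.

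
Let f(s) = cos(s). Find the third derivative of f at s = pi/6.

The coefficient of (s - pi/6)^3 in the expansion is 1/12, so f′′′(pi/6) = 3! * (1/12) = 1/2.

1/2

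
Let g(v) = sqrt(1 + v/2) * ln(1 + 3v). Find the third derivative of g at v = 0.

Take the Cauchy product of the two expansions.
The coefficient of v^3 in the expansion is 249/32, so g′′′(0) = 3! * (249/32) = 747/16.

747/16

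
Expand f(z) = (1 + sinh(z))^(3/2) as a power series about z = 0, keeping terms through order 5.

Substitute the inner expansion into the outer series and collect powers.

-39*z^5/1280 + 19*z^4/128 + 3*z^3/16 + 3*z^2/8 + 3*z/2 + 1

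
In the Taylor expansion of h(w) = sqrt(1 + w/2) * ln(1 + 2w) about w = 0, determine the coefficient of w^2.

-3/2

Multiply the two series term by term and collect like powers.
[w^0] = 0;  [w^1] = 2;  [w^2] = -3/2.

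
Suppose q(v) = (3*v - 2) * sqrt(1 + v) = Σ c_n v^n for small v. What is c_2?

Multiply each power in the prefactor through the base expansion.
q(0) = -2
q′(0) = 2
q′′(0) = 7/2
Dividing each by k! gives the coefficients c_0, ..., c_2.

7/4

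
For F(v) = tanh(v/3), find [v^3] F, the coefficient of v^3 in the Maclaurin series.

Differentiate repeatedly and evaluate at the center.
F(0) = 0
F′(0) = 1/3
F′′(0) = 0
F′′′(0) = -2/27
So c_3 = F′′′(0)/3! = -1/81.

-1/81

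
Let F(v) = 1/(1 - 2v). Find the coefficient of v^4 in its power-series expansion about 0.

16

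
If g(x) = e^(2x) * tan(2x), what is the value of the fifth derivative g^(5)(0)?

1312

Expand each factor separately, then convolve coefficients.
The coefficient of x^5 in the expansion is 164/15, so g^(5)(0) = 5! * (164/15) = 1312.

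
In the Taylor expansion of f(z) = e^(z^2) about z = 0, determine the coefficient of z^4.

f(0) = 1
f′(0) = 0
f′′(0) = 2
f′′′(0) = 0
f^(4)(0) = 12

1/2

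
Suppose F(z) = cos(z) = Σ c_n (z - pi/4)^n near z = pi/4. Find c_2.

F(pi/4) = sqrt(2)/2
F′(pi/4) = -sqrt(2)/2
F′′(pi/4) = -sqrt(2)/2
So c_2 = F′′(pi/4)/2! = -sqrt(2)/4.

-sqrt(2)/4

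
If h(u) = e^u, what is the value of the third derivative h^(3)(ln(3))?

3

The coefficient of (u - ln(3))^3 in the expansion is 1/2, so h′′′(ln(3)) = 3! * (1/2) = 3.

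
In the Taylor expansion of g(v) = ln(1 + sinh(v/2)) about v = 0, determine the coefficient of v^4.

-5/192

Substitute the inner expansion into the outer series and collect powers.
g(0) = 0
g′(0) = 1/2
g′′(0) = -1/4
g′′′(0) = 3/8
g^(4)(0) = -5/8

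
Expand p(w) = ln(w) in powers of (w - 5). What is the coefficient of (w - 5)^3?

p(5) = ln(5)
p′(5) = 1/5
p′′(5) = -1/25
p′′′(5) = 2/125
Then c_k = p^(k)(5)/k! gives each Taylor coefficient.

1/375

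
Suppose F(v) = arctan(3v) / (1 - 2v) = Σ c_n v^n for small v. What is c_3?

Multiply the two series term by term and collect like powers.

3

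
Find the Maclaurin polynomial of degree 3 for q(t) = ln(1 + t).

q(0) = 0
q′(0) = 1
q′′(0) = -1
q′′′(0) = 2

t^3/3 - t^2/2 + t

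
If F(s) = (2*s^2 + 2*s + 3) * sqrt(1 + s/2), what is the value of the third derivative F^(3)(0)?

177/64

Distribute the polynomial across the series and collect like powers.
From the series, [s^3] F = 59/128; multiply by 3! = 6 to get 177/64.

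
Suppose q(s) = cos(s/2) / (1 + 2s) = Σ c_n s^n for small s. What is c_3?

-31/4

Multiply the two series term by term and collect like powers.
[s^0] = 1;  [s^1] = -2;  [s^2] = 31/8;  [s^3] = -31/4.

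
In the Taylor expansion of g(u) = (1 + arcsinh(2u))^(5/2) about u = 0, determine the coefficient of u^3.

-5/6

Let u equal the inner series; expand the outer function in u and truncate.
g(0) = 1
g′(0) = 5
g′′(0) = 15
g′′′(0) = -5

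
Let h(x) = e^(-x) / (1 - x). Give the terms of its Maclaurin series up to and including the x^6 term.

53*x^6/144 + 11*x^5/30 + 3*x^4/8 + x^3/3 + x^2/2 + 1

Expand 1/(denominator) as a geometric series and multiply by the numerator's series.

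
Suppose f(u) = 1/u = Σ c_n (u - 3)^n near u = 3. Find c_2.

1/27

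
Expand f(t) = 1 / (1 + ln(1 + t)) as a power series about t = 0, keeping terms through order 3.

Write 1/(1+u) = 1 - u + u^2 - u^3 + ... and substitute the series for u.

-7*t^3/3 + 3*t^2/2 - t + 1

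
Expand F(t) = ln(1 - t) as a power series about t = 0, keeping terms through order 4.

F(0) = 0
F′(0) = -1
F′′(0) = -1
F′′′(0) = -2
F^(4)(0) = -6

-t^4/4 - t^3/3 - t^2/2 - t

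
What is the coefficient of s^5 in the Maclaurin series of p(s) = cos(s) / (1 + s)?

Expand each factor separately, then convolve coefficients.
p(0) = 1
p′(0) = -1
p′′(0) = 1
p′′′(0) = -3
p^(4)(0) = 13
p^(5)(0) = -65

-13/24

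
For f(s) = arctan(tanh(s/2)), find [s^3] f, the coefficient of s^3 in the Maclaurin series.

Compose series: expand the inner function first, then feed it into the outer expansion.
f(0) = 0
f′(0) = 1/2
f′′(0) = 0
f′′′(0) = -1/2
Then c_k = f^(k)(0)/k! gives each Taylor coefficient.

-1/12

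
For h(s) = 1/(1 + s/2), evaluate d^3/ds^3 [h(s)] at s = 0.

-3/4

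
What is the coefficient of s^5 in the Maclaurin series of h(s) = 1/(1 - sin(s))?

61/120

Compose series: expand the inner function first, then feed it into the outer expansion.
h(0) = 1
h′(0) = 1
h′′(0) = 2
h′′′(0) = 5
h^(4)(0) = 16
h^(5)(0) = 61
So c_5 = h^(5)(0)/5! = 61/120.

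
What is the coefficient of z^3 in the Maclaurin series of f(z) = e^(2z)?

[z^0] = 1;  [z^1] = 2;  [z^2] = 2;  [z^3] = 4/3.

4/3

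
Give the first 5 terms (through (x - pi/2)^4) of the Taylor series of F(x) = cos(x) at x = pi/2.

(x - pi/2)^3/6 - (x - pi/2)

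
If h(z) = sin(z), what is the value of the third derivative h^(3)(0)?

-1

The coefficient of z^3 in the expansion is -1/6, so h′′′(0) = 3! * (-1/6) = -1.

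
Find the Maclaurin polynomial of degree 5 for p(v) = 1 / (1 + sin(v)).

-61*v^5/120 + 2*v^4/3 - 5*v^3/6 + v^2 - v + 1

Expand as Σ (-1)^k u^k with u equal to the inner function's series.
p(0) = 1
p′(0) = -1
p′′(0) = 2
p′′′(0) = -5
p^(4)(0) = 16
p^(5)(0) = -61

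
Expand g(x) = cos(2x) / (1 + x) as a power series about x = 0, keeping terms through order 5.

x^5/3 - x^4/3 + x^3 - x^2 - x + 1

Multiply the two series term by term and collect like powers.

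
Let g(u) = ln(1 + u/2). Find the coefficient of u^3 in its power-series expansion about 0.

1/24

g(0) = 0
g′(0) = 1/2
g′′(0) = -1/4
g′′′(0) = 1/4
So c_3 = g′′′(0)/3! = 1/24.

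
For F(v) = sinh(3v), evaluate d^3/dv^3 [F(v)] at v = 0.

27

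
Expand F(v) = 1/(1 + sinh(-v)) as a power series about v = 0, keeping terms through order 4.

Let u equal the inner series; expand the outer function in u and truncate.
[v^0] = 1;  [v^1] = 1;  [v^2] = 1;  [v^3] = 7/6;  [v^4] = 4/3.

4*v^4/3 + 7*v^3/6 + v^2 + v + 1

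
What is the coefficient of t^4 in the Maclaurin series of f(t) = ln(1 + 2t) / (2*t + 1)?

Multiply the numerator's expansion by the denominator's geometric series.
f(0) = 0
f′(0) = 2
f′′(0) = -12
f′′′(0) = 88
f^(4)(0) = -800
Dividing each by k! gives the coefficients c_0, ..., c_4.

-100/3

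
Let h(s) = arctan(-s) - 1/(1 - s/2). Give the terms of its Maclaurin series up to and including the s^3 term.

5*s^3/24 - s^2/4 - 3*s/2 - 1

Combine the two series term by term.
h(0) = -1
h′(0) = -3/2
h′′(0) = -1/2
h′′′(0) = 5/4
Then c_k = h^(k)(0)/k! gives each Taylor coefficient.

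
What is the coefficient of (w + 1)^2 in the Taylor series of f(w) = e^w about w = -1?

f(-1) = e^(-1)
f′(-1) = e^(-1)
f′′(-1) = e^(-1)
Dividing each by k! gives the coefficients c_0, ..., c_2.

e^(-1)/2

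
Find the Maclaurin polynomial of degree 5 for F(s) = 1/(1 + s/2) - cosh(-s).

-s^5/32 + s^4/48 - s^3/8 - s^2/4 - s/2

Combine the two series term by term.
F(0) = 0
F′(0) = -1/2
F′′(0) = -1/2
F′′′(0) = -3/4
F^(4)(0) = 1/2
F^(5)(0) = -15/4
Dividing each by k! gives the coefficients c_0, ..., c_5.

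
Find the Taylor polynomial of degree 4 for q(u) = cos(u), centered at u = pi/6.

sqrt(3)*(u - pi/6)^4/48 + (u - pi/6)^3/12 - sqrt(3)*(u - pi/6)^2/4 - (u - pi/6)/2 + sqrt(3)/2

Compute the successive derivatives at the expansion point and divide by k!.
q(pi/6) = sqrt(3)/2
q′(pi/6) = -1/2
q′′(pi/6) = -sqrt(3)/2
q′′′(pi/6) = 1/2
q^(4)(pi/6) = sqrt(3)/2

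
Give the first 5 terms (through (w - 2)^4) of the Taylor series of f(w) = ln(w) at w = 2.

-(w - 2)^4/64 + (w - 2)^3/24 - (w - 2)^2/8 + (w - 2)/2 + ln(2)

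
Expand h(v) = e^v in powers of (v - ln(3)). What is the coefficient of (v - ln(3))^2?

[(v - ln(3))^0] = 3;  [(v - ln(3))^1] = 3;  [(v - ln(3))^2] = 3/2.

3/2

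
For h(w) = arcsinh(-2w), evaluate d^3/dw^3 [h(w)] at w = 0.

8

From the series, [w^3] h = 4/3; multiply by 3! = 6 to get 8.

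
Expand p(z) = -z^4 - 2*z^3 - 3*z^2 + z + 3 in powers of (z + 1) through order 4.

Differentiate repeatedly and evaluate at the center.
p(-1) = 0
p′(-1) = 5
p′′(-1) = -6
p′′′(-1) = 12
p^(4)(-1) = -24

-(z + 1)^4 + 2*(z + 1)^3 - 3*(z + 1)^2 + 5*(z + 1)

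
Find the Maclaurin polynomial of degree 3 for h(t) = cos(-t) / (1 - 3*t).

51*t^3/2 + 17*t^2/2 + 3*t + 1

Use 1/(1 - r) = Σ r^k on the denominator, then take the Cauchy product.
h(0) = 1
h′(0) = 3
h′′(0) = 17
h′′′(0) = 153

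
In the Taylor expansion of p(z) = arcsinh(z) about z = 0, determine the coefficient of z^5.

p(0) = 0
p′(0) = 1
p′′(0) = 0
p′′′(0) = -1
p^(4)(0) = 0
p^(5)(0) = 9

3/40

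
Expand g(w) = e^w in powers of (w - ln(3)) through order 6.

(w - ln(3))^6/240 + (w - ln(3))^5/40 + (w - ln(3))^4/8 + (w - ln(3))^3/2 + 3*(w - ln(3))^2/2 + 3*(w - ln(3)) + 3

[(w - ln(3))^0] = 3;  [(w - ln(3))^1] = 3;  [(w - ln(3))^2] = 3/2;  [(w - ln(3))^3] = 1/2;  [(w - ln(3))^4] = 1/8;  [(w - ln(3))^5] = 1/40;  [(w - ln(3))^6] = 1/240.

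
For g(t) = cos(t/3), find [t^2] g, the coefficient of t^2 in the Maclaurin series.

Differentiate repeatedly and evaluate at the center.
[t^0] = 1;  [t^1] = 0;  [t^2] = -1/18.

-1/18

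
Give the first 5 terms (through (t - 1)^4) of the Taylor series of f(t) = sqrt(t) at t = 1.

-5*(t - 1)^4/128 + (t - 1)^3/16 - (t - 1)^2/8 + (t - 1)/2 + 1

[(t - 1)^0] = 1;  [(t - 1)^1] = 1/2;  [(t - 1)^2] = -1/8;  [(t - 1)^3] = 1/16;  [(t - 1)^4] = -5/128.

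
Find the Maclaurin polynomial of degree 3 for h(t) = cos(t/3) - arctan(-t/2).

-t^3/24 - t^2/18 + t/2 + 1

Expand each term separately and add.
[t^0] = 1;  [t^1] = 1/2;  [t^2] = -1/18;  [t^3] = -1/24.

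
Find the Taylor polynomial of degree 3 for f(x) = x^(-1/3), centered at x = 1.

-14*(x - 1)^3/81 + 2*(x - 1)^2/9 - (x - 1)/3 + 1

Differentiate repeatedly and evaluate at the center.
f(1) = 1
f′(1) = -1/3
f′′(1) = 4/9
f′′′(1) = -28/27
The Taylor polynomial is Σ f^(k)(1)/k! · (x - 1)^k.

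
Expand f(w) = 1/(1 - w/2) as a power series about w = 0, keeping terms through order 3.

w^3/8 + w^2/4 + w/2 + 1

Use the known series and substitute for the argument.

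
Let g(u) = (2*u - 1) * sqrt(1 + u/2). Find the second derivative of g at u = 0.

Shift and add copies of the series according to the polynomial's terms.
From the series, [u^2] g = 17/32; multiply by 2! = 2 to get 17/16.

17/16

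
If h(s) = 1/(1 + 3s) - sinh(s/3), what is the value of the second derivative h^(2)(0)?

Expand each term separately and add.
The coefficient of s^2 in the expansion is 9, so h′′(0) = 2! * (9) = 18.

18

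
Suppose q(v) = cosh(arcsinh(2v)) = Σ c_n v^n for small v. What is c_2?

2

Let u equal the inner series; expand the outer function in u and truncate.
q(0) = 1
q′(0) = 0
q′′(0) = 4
So c_2 = q′′(0)/2! = 2.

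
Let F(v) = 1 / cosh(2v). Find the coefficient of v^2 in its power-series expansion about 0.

-2

Write the quotient as an unknown series and match coefficients against numerator = denominator · series.
[v^0] = 1;  [v^1] = 0;  [v^2] = -2.
So c_2 = F′′(0)/2! = -2.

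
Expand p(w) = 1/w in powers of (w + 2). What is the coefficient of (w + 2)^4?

-1/32

Differentiate repeatedly and evaluate at the center.
p(-2) = -1/2
p′(-2) = -1/4
p′′(-2) = -1/4
p′′′(-2) = -3/8
p^(4)(-2) = -3/4
The Taylor polynomial is Σ p^(k)(-2)/k! · (w + 2)^k.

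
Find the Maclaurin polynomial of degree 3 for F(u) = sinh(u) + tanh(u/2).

Add the two expansions coefficient-wise.
F(0) = 0
F′(0) = 3/2
F′′(0) = 0
F′′′(0) = 3/4

u^3/8 + 3*u/2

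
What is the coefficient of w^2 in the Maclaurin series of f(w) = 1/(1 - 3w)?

Compute the successive derivatives at the expansion point and divide by k!.
So c_2 = f′′(0)/2! = 9.

9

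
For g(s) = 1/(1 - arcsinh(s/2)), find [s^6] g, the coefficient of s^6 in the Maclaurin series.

Plug the Maclaurin series of the inner function into that of the outer and collect terms.
g(0) = 1
g′(0) = 1/2
g′′(0) = 1/2
g′′′(0) = 5/8
g^(4)(0) = 1
g^(5)(0) = 69/32
g^(6)(0) = 23/4
So c_6 = g^(6)(0)/6! = 23/2880.

23/2880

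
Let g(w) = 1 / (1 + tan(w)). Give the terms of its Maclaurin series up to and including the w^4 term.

5*w^4/3 - 4*w^3/3 + w^2 - w + 1

Use the geometric series for the reciprocal, then substitute.
g(0) = 1
g′(0) = -1
g′′(0) = 2
g′′′(0) = -8
g^(4)(0) = 40
Then c_k = g^(k)(0)/k! gives each Taylor coefficient.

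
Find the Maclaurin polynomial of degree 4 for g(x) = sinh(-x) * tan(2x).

-3*x^4 - 2*x^2

Multiply the two series term by term and collect like powers.
g(0) = 0
g′(0) = 0
g′′(0) = -4
g′′′(0) = 0
g^(4)(0) = -72
Then c_k = g^(k)(0)/k! gives each Taylor coefficient.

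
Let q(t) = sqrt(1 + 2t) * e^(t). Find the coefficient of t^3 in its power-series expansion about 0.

Write out both Maclaurin series and multiply, keeping only the needed powers.
[t^0] = 1;  [t^1] = 2;  [t^2] = 1;  [t^3] = 2/3.
So c_3 = q′′′(0)/3! = 2/3.

2/3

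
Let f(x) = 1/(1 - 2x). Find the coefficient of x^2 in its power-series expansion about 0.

4

f(0) = 1
f′(0) = 2
f′′(0) = 8
So c_2 = f′′(0)/2! = 4.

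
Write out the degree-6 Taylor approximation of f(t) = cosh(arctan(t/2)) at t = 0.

Compose series: expand the inner function first, then feed it into the outer expansion.
f(0) = 1
f′(0) = 0
f′′(0) = 1/4
f′′′(0) = 0
f^(4)(0) = -7/16
f^(5)(0) = 0
f^(6)(0) = 145/64

29*t^6/9216 - 7*t^4/384 + t^2/8 + 1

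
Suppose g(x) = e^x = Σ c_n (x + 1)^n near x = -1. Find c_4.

e^(-1)/24

Differentiate repeatedly and evaluate at the center.
g(-1) = e^(-1)
g′(-1) = e^(-1)
g′′(-1) = e^(-1)
g′′′(-1) = e^(-1)
g^(4)(-1) = e^(-1)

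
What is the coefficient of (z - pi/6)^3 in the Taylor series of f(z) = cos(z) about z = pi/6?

[(z - pi/6)^0] = sqrt(3)/2;  [(z - pi/6)^1] = -1/2;  [(z - pi/6)^2] = -sqrt(3)/4;  [(z - pi/6)^3] = 1/12.
So c_3 = f′′′(pi/6)/3! = 1/12.

1/12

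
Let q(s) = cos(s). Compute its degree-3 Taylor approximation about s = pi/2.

q(pi/2) = 0
q′(pi/2) = -1
q′′(pi/2) = 0
q′′′(pi/2) = 1

(s - pi/2)^3/6 - (s - pi/2)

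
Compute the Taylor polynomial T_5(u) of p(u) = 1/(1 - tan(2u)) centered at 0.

Plug the Maclaurin series of the inner function into that of the outer and collect terms.
p(0) = 1
p′(0) = 2
p′′(0) = 8
p′′′(0) = 64
p^(4)(0) = 640
p^(5)(0) = 8192

1024*u^5/15 + 80*u^4/3 + 32*u^3/3 + 4*u^2 + 2*u + 1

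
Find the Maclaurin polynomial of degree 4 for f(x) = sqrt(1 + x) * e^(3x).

Write out both Maclaurin series and multiply, keeping only the needed powers.

667*x^4/128 + 103*x^3/16 + 47*x^2/8 + 7*x/2 + 1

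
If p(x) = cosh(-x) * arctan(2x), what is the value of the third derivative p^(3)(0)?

-10

Multiply the two series term by term and collect like powers.
From the series, [x^3] p = -5/3; multiply by 3! = 6 to get -10.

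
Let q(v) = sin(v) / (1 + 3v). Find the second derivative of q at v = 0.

-6

Expand each factor separately, then convolve coefficients.
The coefficient of v^2 in the expansion is -3, so q′′(0) = 2! * (-3) = -6.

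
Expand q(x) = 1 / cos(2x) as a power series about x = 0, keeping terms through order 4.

Write the quotient as an unknown series and match coefficients against numerator = denominator · series.
q(0) = 1
q′(0) = 0
q′′(0) = 4
q′′′(0) = 0
q^(4)(0) = 80

10*x^4/3 + 2*x^2 + 1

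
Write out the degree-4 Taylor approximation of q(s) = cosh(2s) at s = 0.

2*s^4/3 + 2*s^2 + 1

q(0) = 1
q′(0) = 0
q′′(0) = 4
q′′′(0) = 0
q^(4)(0) = 16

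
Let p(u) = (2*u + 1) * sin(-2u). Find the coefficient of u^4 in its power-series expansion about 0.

Multiply each power in the prefactor through the base expansion.
p(0) = 0
p′(0) = -2
p′′(0) = -8
p′′′(0) = 8
p^(4)(0) = 64
So c_4 = p^(4)(0)/4! = 8/3.

8/3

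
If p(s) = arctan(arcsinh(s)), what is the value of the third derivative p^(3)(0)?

Compose series: expand the inner function first, then feed it into the outer expansion.
The coefficient of s^3 in the expansion is -1/2, so p′′′(0) = 3! * (-1/2) = -3.

-3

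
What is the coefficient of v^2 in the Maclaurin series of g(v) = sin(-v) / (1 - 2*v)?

-2

Expand 1/(denominator) as a geometric series and multiply by the numerator's series.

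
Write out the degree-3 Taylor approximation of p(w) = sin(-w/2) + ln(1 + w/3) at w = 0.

Expand each term separately and add.
p(0) = 0
p′(0) = -1/6
p′′(0) = -1/9
p′′′(0) = 43/216

43*w^3/1296 - w^2/18 - w/6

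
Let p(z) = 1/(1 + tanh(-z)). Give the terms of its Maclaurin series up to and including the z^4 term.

Substitute the inner expansion into the outer series and collect powers.
p(0) = 1
p′(0) = 1
p′′(0) = 2
p′′′(0) = 4
p^(4)(0) = 8
The Taylor polynomial is Σ p^(k)(0)/k! · z^k.

z^4/3 + 2*z^3/3 + z^2 + z + 1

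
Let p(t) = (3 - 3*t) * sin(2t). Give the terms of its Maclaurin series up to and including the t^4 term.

4*t^4 - 4*t^3 - 6*t^2 + 6*t

Distribute the polynomial across the series and collect like powers.
p(0) = 0
p′(0) = 6
p′′(0) = -12
p′′′(0) = -24
p^(4)(0) = 96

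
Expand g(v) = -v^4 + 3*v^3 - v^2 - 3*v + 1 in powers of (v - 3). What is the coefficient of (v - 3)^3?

g(3) = -17
g′(3) = -36
g′′(3) = -56
g′′′(3) = -54
The Taylor polynomial is Σ g^(k)(3)/k! · (v - 3)^k.

-9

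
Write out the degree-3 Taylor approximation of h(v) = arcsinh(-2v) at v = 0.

Use the known series and substitute for the argument.
h(0) = 0
h′(0) = -2
h′′(0) = 0
h′′′(0) = 8

4*v^3/3 - 2*v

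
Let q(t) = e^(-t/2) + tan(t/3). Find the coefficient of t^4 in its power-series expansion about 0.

Add the two expansions coefficient-wise.
q(0) = 1
q′(0) = -1/6
q′′(0) = 1/4
q′′′(0) = -11/216
q^(4)(0) = 1/16
So c_4 = q^(4)(0)/4! = 1/384.

1/384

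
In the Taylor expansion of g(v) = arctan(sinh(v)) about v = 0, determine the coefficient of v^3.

Plug the Maclaurin series of the inner function into that of the outer and collect terms.
g(0) = 0
g′(0) = 1
g′′(0) = 0
g′′′(0) = -1
So c_3 = g′′′(0)/3! = -1/6.

-1/6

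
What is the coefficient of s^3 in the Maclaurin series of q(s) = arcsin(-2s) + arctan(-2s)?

Add the two expansions coefficient-wise.
[s^0] = 0;  [s^1] = -4;  [s^2] = 0;  [s^3] = 4/3.

4/3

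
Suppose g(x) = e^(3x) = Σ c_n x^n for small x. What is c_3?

9/2

Differentiate repeatedly and evaluate at the center.
[x^0] = 1;  [x^1] = 3;  [x^2] = 9/2;  [x^3] = 9/2.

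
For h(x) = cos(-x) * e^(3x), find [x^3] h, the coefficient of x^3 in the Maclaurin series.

3

Take the Cauchy product of the two expansions.
[x^0] = 1;  [x^1] = 3;  [x^2] = 4;  [x^3] = 3.
So c_3 = h′′′(0)/3! = 3.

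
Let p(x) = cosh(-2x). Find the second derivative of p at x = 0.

Apply the Taylor formula c_k = f^(k)(a)/k!.
From the series, [x^2] p = 2; multiply by 2! = 2 to get 4.

4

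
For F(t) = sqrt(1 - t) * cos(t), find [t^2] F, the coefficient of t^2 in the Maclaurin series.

-5/8

Take the Cauchy product of the two expansions.
F(0) = 1
F′(0) = -1/2
F′′(0) = -5/4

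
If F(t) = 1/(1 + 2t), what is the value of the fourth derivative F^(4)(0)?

384

The coefficient of t^4 in the expansion is 16, so F^(4)(0) = 4! * (16) = 384.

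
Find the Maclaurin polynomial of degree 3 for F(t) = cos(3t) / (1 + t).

Write out both Maclaurin series and multiply, keeping only the needed powers.
F(0) = 1
F′(0) = -1
F′′(0) = -7
F′′′(0) = 21

7*t^3/2 - 7*t^2/2 - t + 1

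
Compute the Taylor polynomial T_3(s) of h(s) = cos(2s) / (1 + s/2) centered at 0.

7*s^3/8 - 7*s^2/4 - s/2 + 1

Write out both Maclaurin series and multiply, keeping only the needed powers.
h(0) = 1
h′(0) = -1/2
h′′(0) = -7/2
h′′′(0) = 21/4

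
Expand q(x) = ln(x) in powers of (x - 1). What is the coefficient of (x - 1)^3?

q(1) = 0
q′(1) = 1
q′′(1) = -1
q′′′(1) = 2
So c_3 = q′′′(1)/3! = 1/3.

1/3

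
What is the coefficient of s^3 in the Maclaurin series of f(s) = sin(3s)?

Compute the successive derivatives at the expansion point and divide by k!.
[s^0] = 0;  [s^1] = 3;  [s^2] = 0;  [s^3] = -9/2.

-9/2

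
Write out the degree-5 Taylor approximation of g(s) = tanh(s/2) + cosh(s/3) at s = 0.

Combine the two series term by term.

s^5/240 + s^4/1944 - s^3/24 + s^2/18 + s/2 + 1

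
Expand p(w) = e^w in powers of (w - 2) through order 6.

(w - 2)^6*e^(2)/720 + (w - 2)^5*e^(2)/120 + (w - 2)^4*e^(2)/24 + (w - 2)^3*e^(2)/6 + (w - 2)^2*e^(2)/2 + (w - 2)*e^(2) + e^(2)

p(2) = e^(2)
p′(2) = e^(2)
p′′(2) = e^(2)
p′′′(2) = e^(2)
p^(4)(2) = e^(2)
p^(5)(2) = e^(2)
p^(6)(2) = e^(2)
The Taylor polynomial is Σ p^(k)(2)/k! · (w - 2)^k.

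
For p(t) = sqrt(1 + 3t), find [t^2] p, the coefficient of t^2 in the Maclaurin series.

-9/8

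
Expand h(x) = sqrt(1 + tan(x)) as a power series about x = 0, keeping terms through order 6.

-5521*x^6/46080 + 601*x^5/3840 - 47*x^4/384 + 11*x^3/48 - x^2/8 + x/2 + 1

Plug the Maclaurin series of the inner function into that of the outer and collect terms.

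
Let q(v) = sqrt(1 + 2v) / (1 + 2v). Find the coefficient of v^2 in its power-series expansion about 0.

Multiply the two series term by term and collect like powers.
So c_2 = q′′(0)/2! = 3/2.

3/2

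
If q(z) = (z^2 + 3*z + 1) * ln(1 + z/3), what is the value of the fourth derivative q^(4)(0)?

Shift and add copies of the series according to the polynomial's terms.
The coefficient of z^4 in the expansion is -7/324, so q^(4)(0) = 4! * (-7/324) = -14/27.

-14/27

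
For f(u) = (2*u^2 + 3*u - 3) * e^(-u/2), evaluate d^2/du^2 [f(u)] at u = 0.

1/4

Multiply each power in the prefactor through the base expansion.
The coefficient of u^2 in the expansion is 1/8, so f′′(0) = 2! * (1/8) = 1/4.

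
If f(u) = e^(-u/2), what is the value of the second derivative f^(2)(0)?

1/4

From the series, [u^2] f = 1/8; multiply by 2! = 2 to get 1/4.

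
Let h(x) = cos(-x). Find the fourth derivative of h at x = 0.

Compute the successive derivatives at the expansion point and divide by k!.
The coefficient of x^4 in the expansion is 1/24, so h^(4)(0) = 4! * (1/24) = 1.

1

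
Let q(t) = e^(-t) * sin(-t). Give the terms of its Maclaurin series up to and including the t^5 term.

Multiply the two series term by term and collect like powers.
q(0) = 0
q′(0) = -1
q′′(0) = 2
q′′′(0) = -2
q^(4)(0) = 0
q^(5)(0) = 4

t^5/30 - t^3/3 + t^2 - t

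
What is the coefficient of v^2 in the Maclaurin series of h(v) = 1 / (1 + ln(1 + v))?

3/2

Write 1/(1+u) = 1 - u + u^2 - u^3 + ... and substitute the series for u.
[v^0] = 1;  [v^1] = -1;  [v^2] = 3/2.
So c_2 = h′′(0)/2! = 3/2.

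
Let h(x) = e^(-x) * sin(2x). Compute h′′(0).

-4

Take the Cauchy product of the two expansions.
From the series, [x^2] h = -2; multiply by 2! = 2 to get -4.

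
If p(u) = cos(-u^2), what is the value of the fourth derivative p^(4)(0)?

Differentiate repeatedly and evaluate at the center.
From the series, [u^4] p = -1/2; multiply by 4! = 24 to get -12.

-12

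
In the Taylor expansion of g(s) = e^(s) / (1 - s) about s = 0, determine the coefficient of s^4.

Write out both Maclaurin series and multiply, keeping only the needed powers.
g(0) = 1
g′(0) = 2
g′′(0) = 5
g′′′(0) = 16
g^(4)(0) = 65
So c_4 = g^(4)(0)/4! = 65/24.

65/24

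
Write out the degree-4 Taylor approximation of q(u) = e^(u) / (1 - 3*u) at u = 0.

Expand 1/(denominator) as a geometric series and multiply by the numerator's series.
q(0) = 1
q′(0) = 4
q′′(0) = 25
q′′′(0) = 226
q^(4)(0) = 2713
Dividing each by k! gives the coefficients c_0, ..., c_4.

2713*u^4/24 + 113*u^3/3 + 25*u^2/2 + 4*u + 1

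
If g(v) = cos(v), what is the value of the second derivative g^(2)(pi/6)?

-sqrt(3)/2

From the series, [(v - pi/6)^2] g = -sqrt(3)/4; multiply by 2! = 2 to get -sqrt(3)/2.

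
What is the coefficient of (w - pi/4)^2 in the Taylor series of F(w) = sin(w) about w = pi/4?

-sqrt(2)/4

Differentiate repeatedly and evaluate at the center.
F(pi/4) = sqrt(2)/2
F′(pi/4) = sqrt(2)/2
F′′(pi/4) = -sqrt(2)/2
Then c_k = F^(k)(pi/4)/k! gives each Taylor coefficient.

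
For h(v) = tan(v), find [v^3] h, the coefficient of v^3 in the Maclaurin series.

Compute the successive derivatives at the expansion point and divide by k!.
h(0) = 0
h′(0) = 1
h′′(0) = 0
h′′′(0) = 2

1/3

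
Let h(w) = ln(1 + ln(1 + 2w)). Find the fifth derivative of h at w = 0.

7296

Compose series: expand the inner function first, then feed it into the outer expansion.
The coefficient of w^5 in the expansion is 304/5, so h^(5)(0) = 5! * (304/5) = 7296.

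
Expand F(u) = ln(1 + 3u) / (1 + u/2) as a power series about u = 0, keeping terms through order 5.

2469*u^5/40 - 105*u^4/4 + 12*u^3 - 6*u^2 + 3*u

Multiply the two series term by term and collect like powers.
F(0) = 0
F′(0) = 3
F′′(0) = -12
F′′′(0) = 72
F^(4)(0) = -630
F^(5)(0) = 7407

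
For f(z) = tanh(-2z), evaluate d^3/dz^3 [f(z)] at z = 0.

16

The coefficient of z^3 in the expansion is 8/3, so f′′′(0) = 3! * (8/3) = 16.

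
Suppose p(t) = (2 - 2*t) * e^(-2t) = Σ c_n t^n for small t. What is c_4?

4

Multiply each power in the prefactor through the base expansion.
[t^0] = 2;  [t^1] = -6;  [t^2] = 8;  [t^3] = -20/3;  [t^4] = 4.
So c_4 = p^(4)(0)/4! = 4.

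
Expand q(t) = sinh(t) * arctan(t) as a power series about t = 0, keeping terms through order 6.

11*t^6/72 - t^4/6 + t^2

Multiply the two series term by term and collect like powers.
q(0) = 0
q′(0) = 0
q′′(0) = 2
q′′′(0) = 0
q^(4)(0) = -4
q^(5)(0) = 0
q^(6)(0) = 110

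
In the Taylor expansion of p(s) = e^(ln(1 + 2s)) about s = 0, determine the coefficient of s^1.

2

Let u equal the inner series; expand the outer function in u and truncate.
[s^0] = 1;  [s^1] = 2.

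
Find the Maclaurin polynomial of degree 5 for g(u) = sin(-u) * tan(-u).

Write out both Maclaurin series and multiply, keeping only the needed powers.

u^4/6 + u^2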